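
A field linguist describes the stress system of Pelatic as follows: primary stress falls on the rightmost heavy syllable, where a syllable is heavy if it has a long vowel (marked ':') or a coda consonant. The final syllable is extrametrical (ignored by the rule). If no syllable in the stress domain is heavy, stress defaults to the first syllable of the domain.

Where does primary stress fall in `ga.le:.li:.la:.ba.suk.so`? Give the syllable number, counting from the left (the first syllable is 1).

The final syllable (7, so) is extrametrical; the stress domain is syllables 1–6.
Weights: 1 ga L, 2 le: H, 3 li: H, 4 la: H, 5 ba L, 6 suk H.
Heavy syllables in the domain: 2, 3, 4, 6. The rightmost is syllable 6 (suk).
Primary stress: syllable 6 → ga.le:.li:.la:.ba.ˈsuk.so.

6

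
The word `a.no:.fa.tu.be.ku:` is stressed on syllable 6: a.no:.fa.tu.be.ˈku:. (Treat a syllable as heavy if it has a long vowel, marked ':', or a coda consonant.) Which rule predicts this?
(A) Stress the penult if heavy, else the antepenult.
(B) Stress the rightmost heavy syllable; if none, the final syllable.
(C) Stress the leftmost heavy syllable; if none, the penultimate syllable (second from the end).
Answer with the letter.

B

Rule A → syllable 4 (observed: 6).
Rule B → syllable 6 ✓.
Rule C → syllable 2 (observed: 6).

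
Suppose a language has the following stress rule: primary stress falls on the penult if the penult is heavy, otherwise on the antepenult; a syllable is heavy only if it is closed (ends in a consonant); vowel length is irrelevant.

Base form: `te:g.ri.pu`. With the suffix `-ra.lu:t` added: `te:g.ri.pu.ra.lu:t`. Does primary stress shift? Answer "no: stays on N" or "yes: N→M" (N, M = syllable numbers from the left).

Base `te:g.ri.pu` (3 syllables):
  Weights: 1 te:g H, 2 ri L, 3 pu L.
  The penult (syllable 2, ri) is light, so stress falls on the antepenult (syllable 1, te:g).
  → primary stress on syllable 1.
Suffixed `te:g.ri.pu.ra.lu:t` (5 syllables):
  Weights: 3 pu L, 4 ra L, 5 lu:t H.
  The penult (syllable 4, ra) is light, so stress falls on the antepenult (syllable 3, pu).
  → primary stress on syllable 3.

yes: 1→3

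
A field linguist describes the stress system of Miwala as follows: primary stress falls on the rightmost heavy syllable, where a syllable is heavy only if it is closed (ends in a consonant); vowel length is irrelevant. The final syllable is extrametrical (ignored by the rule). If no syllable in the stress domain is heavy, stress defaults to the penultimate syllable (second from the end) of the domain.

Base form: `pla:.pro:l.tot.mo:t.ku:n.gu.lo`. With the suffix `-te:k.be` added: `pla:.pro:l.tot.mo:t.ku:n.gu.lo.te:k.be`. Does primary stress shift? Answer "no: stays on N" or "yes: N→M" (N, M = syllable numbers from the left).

yes: 5→8

Base `pla:.pro:l.tot.mo:t.ku:n.gu.lo` (7 syllables):
  The final syllable (7, lo) is extrametrical; the stress domain is syllables 1–6.
  Weights: 1 pla: L, 2 pro:l H, 3 tot H, 4 mo:t H, 5 ku:n H, 6 gu L.
  Heavy syllables in the domain: 2, 3, 4, 5. The rightmost is syllable 5 (ku:n).
  → primary stress on syllable 5.
Suffixed `pla:.pro:l.tot.mo:t.ku:n.gu.lo.te:k.be` (9 syllables):
  The final syllable (9, be) is extrametrical; the stress domain is syllables 1–8.
  Weights: 1 pla: L, 2 pro:l H, 3 tot H, 4 mo:t H, 5 ku:n H, 6 gu L, 7 lo L, 8 te:k H.
  Heavy syllables in the domain: 2, 3, 4, 5, 8. The rightmost is syllable 8 (te:k).
  → primary stress on syllable 8.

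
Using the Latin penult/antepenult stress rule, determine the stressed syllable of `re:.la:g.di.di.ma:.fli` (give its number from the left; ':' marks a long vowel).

5

Classical Latin: stress the penult if heavy (long vowel or closed), else the antepenult.
Weights: 4 di L, 5 ma: H, 6 fli L.
The penult (syllable 5, ma:) is heavy, so it takes stress.
Stress on syllable 5: re:.la:g.di.di.ˈma:.fli.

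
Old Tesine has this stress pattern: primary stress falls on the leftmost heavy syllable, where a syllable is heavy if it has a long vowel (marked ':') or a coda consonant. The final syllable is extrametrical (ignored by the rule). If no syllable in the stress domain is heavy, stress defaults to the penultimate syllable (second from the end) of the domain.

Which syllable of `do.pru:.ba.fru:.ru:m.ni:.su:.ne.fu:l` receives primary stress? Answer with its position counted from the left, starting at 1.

The final syllable (9, fu:l) is extrametrical; the stress domain is syllables 1–8.
Weights: 1 do L, 2 pru: H, 3 ba L, 4 fru: H, 5 ru:m H, 6 ni: H, 7 su: H, 8 ne L.
Heavy syllables in the domain: 2, 4, 5, 6, 7. The leftmost is syllable 2 (pru:).
Primary stress: syllable 2 → do.ˈpru:.ba.fru:.ru:m.ni:.su:.ne.fu:l.

2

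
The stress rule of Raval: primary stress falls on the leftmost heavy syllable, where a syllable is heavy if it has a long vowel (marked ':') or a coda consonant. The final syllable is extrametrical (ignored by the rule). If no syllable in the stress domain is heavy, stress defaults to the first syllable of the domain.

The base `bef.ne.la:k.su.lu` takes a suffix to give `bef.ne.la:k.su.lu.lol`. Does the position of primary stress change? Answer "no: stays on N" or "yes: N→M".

no: stays on 1

Base `bef.ne.la:k.su.lu` (5 syllables):
  The final syllable (5, lu) is extrametrical; the stress domain is syllables 1–4.
  Weights: 1 bef H, 2 ne L, 3 la:k H, 4 su L.
  Heavy syllables in the domain: 1, 3. The leftmost is syllable 1 (bef).
  → primary stress on syllable 1.
Suffixed `bef.ne.la:k.su.lu.lol` (6 syllables):
  The final syllable (6, lol) is extrametrical; the stress domain is syllables 1–5.
  Weights: 1 bef H, 2 ne L, 3 la:k H, 4 su L, 5 lu L.
  Heavy syllables in the domain: 1, 3. The leftmost is syllable 1 (bef).
  → primary stress on syllable 1.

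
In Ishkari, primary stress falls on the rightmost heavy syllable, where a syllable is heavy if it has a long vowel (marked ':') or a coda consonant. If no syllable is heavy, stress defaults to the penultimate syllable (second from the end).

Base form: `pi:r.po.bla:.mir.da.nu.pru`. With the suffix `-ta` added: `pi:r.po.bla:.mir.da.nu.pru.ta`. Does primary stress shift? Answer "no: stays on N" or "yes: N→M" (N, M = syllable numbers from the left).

Base `pi:r.po.bla:.mir.da.nu.pru` (7 syllables):
  Weights: 1 pi:r H, 2 po L, 3 bla: H, 4 mir H, 5 da L, 6 nu L, 7 pru L.
  Heavy syllables in the domain: 1, 3, 4. The rightmost is syllable 4 (mir).
  → primary stress on syllable 4.
Suffixed `pi:r.po.bla:.mir.da.nu.pru.ta` (8 syllables):
  Weights: 1 pi:r H, 2 po L, 3 bla: H, 4 mir H, 5 da L, 6 nu L, 7 pru L, 8 ta L.
  Heavy syllables in the domain: 1, 3, 4. The rightmost is syllable 4 (mir).
  → primary stress on syllable 4.

no: stays on 4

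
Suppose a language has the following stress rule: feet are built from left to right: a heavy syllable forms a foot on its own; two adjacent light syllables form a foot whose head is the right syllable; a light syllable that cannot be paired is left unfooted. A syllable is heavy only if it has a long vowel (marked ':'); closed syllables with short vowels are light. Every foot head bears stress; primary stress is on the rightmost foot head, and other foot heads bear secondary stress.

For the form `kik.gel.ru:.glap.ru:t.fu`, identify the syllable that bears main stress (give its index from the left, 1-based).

5

Weights: 1 kik L, 2 gel L, 3 ru: H, 4 glap L, 5 ru:t H, 6 fu L.
Parse left to right (heavy = foot alone; LL = one foot; stranded L unfooted): (kik.ˈgel) (ˈru:) glap (ˈru:t) fu.
Foot heads: 2, 3, 5.
Primary stress on the rightmost head = syllable 5.
Primary stress: syllable 5 → kik.gel.ru:.glap.ˈru:t.fu.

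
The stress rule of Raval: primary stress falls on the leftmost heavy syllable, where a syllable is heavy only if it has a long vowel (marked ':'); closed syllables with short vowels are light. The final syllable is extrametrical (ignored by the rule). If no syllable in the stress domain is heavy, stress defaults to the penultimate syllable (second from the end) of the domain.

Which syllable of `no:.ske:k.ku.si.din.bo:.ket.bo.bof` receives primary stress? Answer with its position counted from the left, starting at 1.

1

The final syllable (9, bof) is extrametrical; the stress domain is syllables 1–8.
Weights: 1 no: H, 2 ske:k H, 3 ku L, 4 si L, 5 din L, 6 bo: H, 7 ket L, 8 bo L.
Heavy syllables in the domain: 1, 2, 6. The leftmost is syllable 1 (no:).
Primary stress: syllable 1 → ˈno:.ske:k.ku.si.din.bo:.ket.bo.bof.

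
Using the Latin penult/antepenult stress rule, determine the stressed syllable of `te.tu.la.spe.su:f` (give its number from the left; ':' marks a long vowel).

Classical Latin: stress the penult if heavy (long vowel or closed), else the antepenult.
Weights: 3 la L, 4 spe L, 5 su:f H.
The penult (syllable 4, spe) is light, so stress falls on the antepenult (syllable 3, la).
Stress on syllable 3: te.tu.ˈla.spe.su:f.

3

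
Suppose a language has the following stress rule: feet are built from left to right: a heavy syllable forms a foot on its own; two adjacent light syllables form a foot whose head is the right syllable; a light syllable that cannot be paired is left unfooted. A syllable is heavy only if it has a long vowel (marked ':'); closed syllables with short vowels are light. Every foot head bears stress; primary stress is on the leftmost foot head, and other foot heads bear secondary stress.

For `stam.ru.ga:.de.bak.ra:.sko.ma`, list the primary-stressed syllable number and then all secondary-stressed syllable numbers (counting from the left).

Weights: 1 stam L, 2 ru L, 3 ga: H, 4 de L, 5 bak L, 6 ra: H, 7 sko L, 8 ma L.
Parse left to right (heavy = foot alone; LL = one foot; stranded L unfooted): (stam.ˈru) (ˈga:) (de.ˈbak) (ˈra:) (sko.ˈma).
Foot heads: 2, 3, 5, 6, 8.
Primary stress on the leftmost head = syllable 2.
Secondary stress on 3, 5, 6, 8: stam.ˈru.ˌga:.de.ˌbak.ˌra:.sko.ˌma.

primary 2, secondary 3, 5, 6, 8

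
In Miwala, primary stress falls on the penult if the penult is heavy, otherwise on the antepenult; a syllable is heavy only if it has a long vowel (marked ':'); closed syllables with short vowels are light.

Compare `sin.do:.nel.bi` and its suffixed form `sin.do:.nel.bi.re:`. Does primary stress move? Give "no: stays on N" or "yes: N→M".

Base `sin.do:.nel.bi` (4 syllables):
  Weights: 2 do: H, 3 nel L, 4 bi L.
  The penult (syllable 3, nel) is light, so stress falls on the antepenult (syllable 2, do:).
  → primary stress on syllable 2.
Suffixed `sin.do:.nel.bi.re:` (5 syllables):
  Weights: 3 nel L, 4 bi L, 5 re: H.
  The penult (syllable 4, bi) is light, so stress falls on the antepenult (syllable 3, nel).
  → primary stress on syllable 3.

yes: 2→3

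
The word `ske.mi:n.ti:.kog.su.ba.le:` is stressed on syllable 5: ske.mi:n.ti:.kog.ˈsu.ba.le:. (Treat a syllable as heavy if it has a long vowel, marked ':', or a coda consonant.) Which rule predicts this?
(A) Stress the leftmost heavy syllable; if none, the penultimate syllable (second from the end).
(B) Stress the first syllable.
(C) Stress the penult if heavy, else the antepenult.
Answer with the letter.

C

Rule A → syllable 2 (observed: 5).
Rule B → syllable 1 (observed: 5).
Rule C → syllable 5 ✓.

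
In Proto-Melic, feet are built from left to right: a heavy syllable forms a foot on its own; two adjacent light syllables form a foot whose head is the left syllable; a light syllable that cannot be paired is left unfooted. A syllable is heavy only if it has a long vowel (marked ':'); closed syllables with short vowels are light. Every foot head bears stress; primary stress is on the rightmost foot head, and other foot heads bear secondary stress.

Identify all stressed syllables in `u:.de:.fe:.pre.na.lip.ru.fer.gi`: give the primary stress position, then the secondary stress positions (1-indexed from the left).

Weights: 1 u: H, 2 de: H, 3 fe: H, 4 pre L, 5 na L, 6 lip L, 7 ru L, 8 fer L, 9 gi L.
Parse left to right (heavy = foot alone; LL = one foot; stranded L unfooted): (ˈu:) (ˈde:) (ˈfe:) (ˈpre.na) (ˈlip.ru) (ˈfer.gi).
Foot heads: 1, 2, 3, 4, 6, 8.
Primary stress on the rightmost head = syllable 8.
Secondary stress on 1, 2, 3, 4, 6: ˌu:.ˌde:.ˌfe:.ˌpre.na.ˌlip.ru.ˈfer.gi.

primary 8, secondary 1, 2, 3, 4, 6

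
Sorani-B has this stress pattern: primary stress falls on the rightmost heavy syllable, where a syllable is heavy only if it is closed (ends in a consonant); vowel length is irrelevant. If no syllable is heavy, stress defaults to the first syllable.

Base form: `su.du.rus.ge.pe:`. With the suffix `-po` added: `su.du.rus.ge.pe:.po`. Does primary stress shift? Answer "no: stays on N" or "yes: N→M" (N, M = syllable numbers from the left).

no: stays on 3

Base `su.du.rus.ge.pe:` (5 syllables):
  Weights: 1 su L, 2 du L, 3 rus H, 4 ge L, 5 pe: L.
  Heavy syllables in the domain: 3. The rightmost is syllable 3 (rus).
  → primary stress on syllable 3.
Suffixed `su.du.rus.ge.pe:.po` (6 syllables):
  Weights: 1 su L, 2 du L, 3 rus H, 4 ge L, 5 pe: L, 6 po L.
  Heavy syllables in the domain: 3. The rightmost is syllable 3 (rus).
  → primary stress on syllable 3.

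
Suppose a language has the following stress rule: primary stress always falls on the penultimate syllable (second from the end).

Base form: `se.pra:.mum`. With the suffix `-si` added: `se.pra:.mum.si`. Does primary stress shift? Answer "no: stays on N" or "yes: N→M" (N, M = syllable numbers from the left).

yes: 2→3

Base `se.pra:.mum` (3 syllables):
  The word has 3 syllables; the penultimate syllable (second from the end) is syllable 2 (pra:).
  → primary stress on syllable 2.
Suffixed `se.pra:.mum.si` (4 syllables):
  The word has 4 syllables; the penultimate syllable (second from the end) is syllable 3 (mum).
  → primary stress on syllable 3.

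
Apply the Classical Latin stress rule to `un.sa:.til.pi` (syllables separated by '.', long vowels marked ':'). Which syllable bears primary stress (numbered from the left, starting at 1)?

3

Classical Latin: stress the penult if heavy (long vowel or closed), else the antepenult.
Weights: 2 sa: H, 3 til H, 4 pi L.
The penult (syllable 3, til) is heavy, so it takes stress.
Stress on syllable 3: un.sa:.ˈtil.pi.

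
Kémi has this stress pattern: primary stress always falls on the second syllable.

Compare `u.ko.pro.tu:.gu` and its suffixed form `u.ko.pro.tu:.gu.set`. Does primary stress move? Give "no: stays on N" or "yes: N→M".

Base `u.ko.pro.tu:.gu` (5 syllables):
  The word has 5 syllables; the second syllable is syllable 2 (ko).
  → primary stress on syllable 2.
Suffixed `u.ko.pro.tu:.gu.set` (6 syllables):
  The word has 6 syllables; the second syllable is syllable 2 (ko).
  → primary stress on syllable 2.

no: stays on 2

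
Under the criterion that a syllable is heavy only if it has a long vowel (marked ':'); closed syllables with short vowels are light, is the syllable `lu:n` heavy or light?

heavy

`lu:n`: long vowel, closed (coda /n/). Long vowel → heavy.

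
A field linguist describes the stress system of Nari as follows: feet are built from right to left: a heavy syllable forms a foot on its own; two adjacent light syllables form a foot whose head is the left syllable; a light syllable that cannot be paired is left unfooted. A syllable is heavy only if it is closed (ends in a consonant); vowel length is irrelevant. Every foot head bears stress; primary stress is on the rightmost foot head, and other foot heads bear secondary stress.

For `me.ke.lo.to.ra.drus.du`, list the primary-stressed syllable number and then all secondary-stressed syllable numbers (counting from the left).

Weights: 1 me L, 2 ke L, 3 lo L, 4 to L, 5 ra L, 6 drus H, 7 du L.
Parse right to left (heavy = foot alone; LL = one foot; stranded L unfooted): me (ˈke.lo) (ˈto.ra) (ˈdrus) du.
Foot heads: 2, 4, 6.
Primary stress on the rightmost head = syllable 6.
Secondary stress on 2, 4: me.ˌke.lo.ˌto.ra.ˈdrus.du.

primary 6, secondary 2, 4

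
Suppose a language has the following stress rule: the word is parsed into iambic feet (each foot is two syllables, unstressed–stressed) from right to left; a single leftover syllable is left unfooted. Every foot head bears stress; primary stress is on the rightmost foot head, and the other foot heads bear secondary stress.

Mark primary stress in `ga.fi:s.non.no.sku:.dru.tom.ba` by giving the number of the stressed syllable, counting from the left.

Parse right to left into iambic (σˈσ) feet: (ga.ˈfi:s) (non.ˈno) (sku:.ˈdru) (tom.ˈba).
Foot heads (stressed positions): 2, 4, 6, 8.
End Rule Rightmost: primary stress on the rightmost head = syllable 8.
Primary stress: syllable 8 → ga.fi:s.non.no.sku:.dru.tom.ˈba.

8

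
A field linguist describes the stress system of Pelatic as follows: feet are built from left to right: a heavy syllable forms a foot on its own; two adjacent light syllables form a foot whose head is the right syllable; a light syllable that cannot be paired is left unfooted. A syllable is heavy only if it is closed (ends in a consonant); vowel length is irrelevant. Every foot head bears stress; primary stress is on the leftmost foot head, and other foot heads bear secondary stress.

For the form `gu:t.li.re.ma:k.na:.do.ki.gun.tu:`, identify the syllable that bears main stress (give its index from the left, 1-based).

Weights: 1 gu:t H, 2 li L, 3 re L, 4 ma:k H, 5 na: L, 6 do L, 7 ki L, 8 gun H, 9 tu: L.
Parse left to right (heavy = foot alone; LL = one foot; stranded L unfooted): (ˈgu:t) (li.ˈre) (ˈma:k) (na:.ˈdo) ki (ˈgun) tu:.
Foot heads: 1, 3, 4, 6, 8.
Primary stress on the leftmost head = syllable 1.
Primary stress: syllable 1 → ˈgu:t.li.re.ma:k.na:.do.ki.gun.tu:.

1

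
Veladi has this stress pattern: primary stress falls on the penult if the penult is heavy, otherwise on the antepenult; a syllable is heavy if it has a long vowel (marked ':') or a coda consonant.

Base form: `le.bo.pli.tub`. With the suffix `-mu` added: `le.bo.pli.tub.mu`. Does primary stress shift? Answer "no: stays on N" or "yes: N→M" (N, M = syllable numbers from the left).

yes: 2→4

Base `le.bo.pli.tub` (4 syllables):
  Weights: 2 bo L, 3 pli L, 4 tub H.
  The penult (syllable 3, pli) is light, so stress falls on the antepenult (syllable 2, bo).
  → primary stress on syllable 2.
Suffixed `le.bo.pli.tub.mu` (5 syllables):
  Weights: 3 pli L, 4 tub H, 5 mu L.
  The penult (syllable 4, tub) is heavy, so it takes stress.
  → primary stress on syllable 4.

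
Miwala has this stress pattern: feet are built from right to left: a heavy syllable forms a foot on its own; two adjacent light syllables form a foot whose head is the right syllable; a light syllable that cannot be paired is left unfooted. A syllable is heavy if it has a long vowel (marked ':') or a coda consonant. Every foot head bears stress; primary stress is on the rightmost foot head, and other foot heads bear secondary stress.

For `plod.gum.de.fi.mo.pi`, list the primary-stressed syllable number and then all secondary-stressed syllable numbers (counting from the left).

Weights: 1 plod H, 2 gum H, 3 de L, 4 fi L, 5 mo L, 6 pi L.
Parse right to left (heavy = foot alone; LL = one foot; stranded L unfooted): (ˈplod) (ˈgum) (de.ˈfi) (mo.ˈpi).
Foot heads: 1, 2, 4, 6.
Primary stress on the rightmost head = syllable 6.
Secondary stress on 1, 2, 4: ˌplod.ˌgum.de.ˌfi.mo.ˈpi.

primary 6, secondary 1, 2, 4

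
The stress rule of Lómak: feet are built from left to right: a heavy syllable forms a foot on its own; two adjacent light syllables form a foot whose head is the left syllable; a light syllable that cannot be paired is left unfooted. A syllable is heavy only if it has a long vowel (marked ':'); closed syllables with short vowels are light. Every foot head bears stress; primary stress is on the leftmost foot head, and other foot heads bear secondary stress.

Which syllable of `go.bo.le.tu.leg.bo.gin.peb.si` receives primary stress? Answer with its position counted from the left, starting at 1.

Weights: 1 go L, 2 bo L, 3 le L, 4 tu L, 5 leg L, 6 bo L, 7 gin L, 8 peb L, 9 si L.
Parse left to right (heavy = foot alone; LL = one foot; stranded L unfooted): (ˈgo.bo) (ˈle.tu) (ˈleg.bo) (ˈgin.peb) si.
Foot heads: 1, 3, 5, 7.
Primary stress on the leftmost head = syllable 1.
Primary stress: syllable 1 → ˈgo.bo.le.tu.leg.bo.gin.peb.si.

1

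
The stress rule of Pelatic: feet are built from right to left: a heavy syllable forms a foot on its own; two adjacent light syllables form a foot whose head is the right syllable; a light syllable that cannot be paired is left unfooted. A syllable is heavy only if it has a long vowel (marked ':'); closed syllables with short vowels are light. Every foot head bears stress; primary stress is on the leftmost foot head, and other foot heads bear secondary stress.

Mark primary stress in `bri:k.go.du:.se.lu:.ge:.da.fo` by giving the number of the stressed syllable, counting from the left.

1

Weights: 1 bri:k H, 2 go L, 3 du: H, 4 se L, 5 lu: H, 6 ge: H, 7 da L, 8 fo L.
Parse right to left (heavy = foot alone; LL = one foot; stranded L unfooted): (ˈbri:k) go (ˈdu:) se (ˈlu:) (ˈge:) (da.ˈfo).
Foot heads: 1, 3, 5, 6, 8.
Primary stress on the leftmost head = syllable 1.
Primary stress: syllable 1 → ˈbri:k.go.du:.se.lu:.ge:.da.fo.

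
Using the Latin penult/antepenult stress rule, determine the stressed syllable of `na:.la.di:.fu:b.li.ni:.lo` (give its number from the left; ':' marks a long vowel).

Classical Latin: stress the penult if heavy (long vowel or closed), else the antepenult.
Weights: 5 li L, 6 ni: H, 7 lo L.
The penult (syllable 6, ni:) is heavy, so it takes stress.
Stress on syllable 6: na:.la.di:.fu:b.li.ˈni:.lo.

6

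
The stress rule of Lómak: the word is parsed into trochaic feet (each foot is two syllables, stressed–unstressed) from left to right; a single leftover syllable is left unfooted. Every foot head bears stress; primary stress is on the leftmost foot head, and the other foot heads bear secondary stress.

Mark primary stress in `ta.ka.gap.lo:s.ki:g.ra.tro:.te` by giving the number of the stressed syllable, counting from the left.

Parse left to right into trochaic (ˈσσ) feet: (ˈta.ka) (ˈgap.lo:s) (ˈki:g.ra) (ˈtro:.te).
Foot heads (stressed positions): 1, 3, 5, 7.
End Rule Leftmost: primary stress on the leftmost head = syllable 1.
Primary stress: syllable 1 → ˈta.ka.gap.lo:s.ki:g.ra.tro:.te.

1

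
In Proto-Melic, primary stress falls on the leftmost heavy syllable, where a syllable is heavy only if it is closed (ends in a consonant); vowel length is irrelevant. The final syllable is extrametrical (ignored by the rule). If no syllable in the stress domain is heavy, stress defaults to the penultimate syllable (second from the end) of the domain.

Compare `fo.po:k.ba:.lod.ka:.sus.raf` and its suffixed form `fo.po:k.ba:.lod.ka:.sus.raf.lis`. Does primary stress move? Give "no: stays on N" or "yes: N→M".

Base `fo.po:k.ba:.lod.ka:.sus.raf` (7 syllables):
  The final syllable (7, raf) is extrametrical; the stress domain is syllables 1–6.
  Weights: 1 fo L, 2 po:k H, 3 ba: L, 4 lod H, 5 ka: L, 6 sus H.
  Heavy syllables in the domain: 2, 4, 6. The leftmost is syllable 2 (po:k).
  → primary stress on syllable 2.
Suffixed `fo.po:k.ba:.lod.ka:.sus.raf.lis` (8 syllables):
  The final syllable (8, lis) is extrametrical; the stress domain is syllables 1–7.
  Weights: 1 fo L, 2 po:k H, 3 ba: L, 4 lod H, 5 ka: L, 6 sus H, 7 raf H.
  Heavy syllables in the domain: 2, 4, 6, 7. The leftmost is syllable 2 (po:k).
  → primary stress on syllable 2.

no: stays on 2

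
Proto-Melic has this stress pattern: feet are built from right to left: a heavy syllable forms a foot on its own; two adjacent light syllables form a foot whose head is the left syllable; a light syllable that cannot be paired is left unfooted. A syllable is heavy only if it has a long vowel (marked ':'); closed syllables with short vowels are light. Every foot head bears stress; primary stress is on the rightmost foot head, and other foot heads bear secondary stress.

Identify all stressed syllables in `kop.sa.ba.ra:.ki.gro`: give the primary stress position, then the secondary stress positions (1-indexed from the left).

primary 5, secondary 2, 4

Weights: 1 kop L, 2 sa L, 3 ba L, 4 ra: H, 5 ki L, 6 gro L.
Parse right to left (heavy = foot alone; LL = one foot; stranded L unfooted): kop (ˈsa.ba) (ˈra:) (ˈki.gro).
Foot heads: 2, 4, 5.
Primary stress on the rightmost head = syllable 5.
Secondary stress on 2, 4: kop.ˌsa.ba.ˌra:.ˈki.gro.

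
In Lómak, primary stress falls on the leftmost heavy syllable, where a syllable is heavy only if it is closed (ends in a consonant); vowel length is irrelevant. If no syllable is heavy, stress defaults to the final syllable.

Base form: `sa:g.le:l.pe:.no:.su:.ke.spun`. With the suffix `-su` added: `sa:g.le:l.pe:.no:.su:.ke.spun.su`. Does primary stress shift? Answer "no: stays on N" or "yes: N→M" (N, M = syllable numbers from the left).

Base `sa:g.le:l.pe:.no:.su:.ke.spun` (7 syllables):
  Weights: 1 sa:g H, 2 le:l H, 3 pe: L, 4 no: L, 5 su: L, 6 ke L, 7 spun H.
  Heavy syllables in the domain: 1, 2, 7. The leftmost is syllable 1 (sa:g).
  → primary stress on syllable 1.
Suffixed `sa:g.le:l.pe:.no:.su:.ke.spun.su` (8 syllables):
  Weights: 1 sa:g H, 2 le:l H, 3 pe: L, 4 no: L, 5 su: L, 6 ke L, 7 spun H, 8 su L.
  Heavy syllables in the domain: 1, 2, 7. The leftmost is syllable 1 (sa:g).
  → primary stress on syllable 1.

no: stays on 1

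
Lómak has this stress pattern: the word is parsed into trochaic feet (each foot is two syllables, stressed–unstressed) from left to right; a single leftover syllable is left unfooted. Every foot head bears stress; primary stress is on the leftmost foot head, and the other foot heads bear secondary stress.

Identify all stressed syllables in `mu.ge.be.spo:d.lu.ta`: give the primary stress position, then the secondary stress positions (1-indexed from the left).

Parse left to right into trochaic (ˈσσ) feet: (ˈmu.ge) (ˈbe.spo:d) (ˈlu.ta).
Foot heads (stressed positions): 1, 3, 5.
End Rule Leftmost: primary stress on the leftmost head = syllable 1.
Secondary stress on 3, 5: ˈmu.ge.ˌbe.spo:d.ˌlu.ta.

primary 1, secondary 3, 5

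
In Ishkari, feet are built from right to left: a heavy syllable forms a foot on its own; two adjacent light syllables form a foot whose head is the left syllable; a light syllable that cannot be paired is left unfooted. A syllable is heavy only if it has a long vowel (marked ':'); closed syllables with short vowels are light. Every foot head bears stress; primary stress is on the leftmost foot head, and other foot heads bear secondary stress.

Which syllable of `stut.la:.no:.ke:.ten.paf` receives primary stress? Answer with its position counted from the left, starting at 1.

2

Weights: 1 stut L, 2 la: H, 3 no: H, 4 ke: H, 5 ten L, 6 paf L.
Parse right to left (heavy = foot alone; LL = one foot; stranded L unfooted): stut (ˈla:) (ˈno:) (ˈke:) (ˈten.paf).
Foot heads: 2, 3, 4, 5.
Primary stress on the leftmost head = syllable 2.
Primary stress: syllable 2 → stut.ˈla:.no:.ke:.ten.paf.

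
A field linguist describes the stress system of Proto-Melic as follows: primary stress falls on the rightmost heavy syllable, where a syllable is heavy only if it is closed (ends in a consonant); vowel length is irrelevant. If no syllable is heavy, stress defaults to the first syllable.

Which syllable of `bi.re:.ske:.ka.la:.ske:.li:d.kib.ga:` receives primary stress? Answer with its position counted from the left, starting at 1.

8

Weights: 1 bi L, 2 re: L, 3 ske: L, 4 ka L, 5 la: L, 6 ske: L, 7 li:d H, 8 kib H, 9 ga: L.
Heavy syllables in the domain: 7, 8. The rightmost is syllable 8 (kib).
Primary stress: syllable 8 → bi.re:.ske:.ka.la:.ske:.li:d.ˈkib.ga:.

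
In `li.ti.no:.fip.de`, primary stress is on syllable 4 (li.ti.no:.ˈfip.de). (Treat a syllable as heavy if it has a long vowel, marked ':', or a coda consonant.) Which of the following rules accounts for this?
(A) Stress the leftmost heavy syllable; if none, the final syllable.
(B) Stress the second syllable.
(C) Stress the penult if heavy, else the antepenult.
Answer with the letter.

C

Rule A → syllable 3 (observed: 4).
Rule B → syllable 2 (observed: 4).
Rule C → syllable 4 ✓.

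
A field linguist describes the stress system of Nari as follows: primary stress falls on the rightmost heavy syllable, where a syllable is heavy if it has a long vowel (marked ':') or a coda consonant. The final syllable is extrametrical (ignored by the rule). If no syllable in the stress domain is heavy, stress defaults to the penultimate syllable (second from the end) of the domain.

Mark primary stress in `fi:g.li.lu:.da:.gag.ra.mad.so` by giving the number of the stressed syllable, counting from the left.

7

The final syllable (8, so) is extrametrical; the stress domain is syllables 1–7.
Weights: 1 fi:g H, 2 li L, 3 lu: H, 4 da: H, 5 gag H, 6 ra L, 7 mad H.
Heavy syllables in the domain: 1, 3, 4, 5, 7. The rightmost is syllable 7 (mad).
Primary stress: syllable 7 → fi:g.li.lu:.da:.gag.ra.ˈmad.so.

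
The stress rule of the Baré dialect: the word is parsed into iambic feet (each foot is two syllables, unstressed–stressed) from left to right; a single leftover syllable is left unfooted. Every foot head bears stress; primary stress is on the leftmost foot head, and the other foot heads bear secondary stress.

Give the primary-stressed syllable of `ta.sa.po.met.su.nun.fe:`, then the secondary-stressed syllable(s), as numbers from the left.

Parse left to right into iambic (σˈσ) feet: (ta.ˈsa) (po.ˈmet) (su.ˈnun) fe:. Syllable 7 is left unfooted.
Foot heads (stressed positions): 2, 4, 6.
End Rule Leftmost: primary stress on the leftmost head = syllable 2.
Secondary stress on 4, 6: ta.ˈsa.po.ˌmet.su.ˌnun.fe:.

primary 2, secondary 4, 6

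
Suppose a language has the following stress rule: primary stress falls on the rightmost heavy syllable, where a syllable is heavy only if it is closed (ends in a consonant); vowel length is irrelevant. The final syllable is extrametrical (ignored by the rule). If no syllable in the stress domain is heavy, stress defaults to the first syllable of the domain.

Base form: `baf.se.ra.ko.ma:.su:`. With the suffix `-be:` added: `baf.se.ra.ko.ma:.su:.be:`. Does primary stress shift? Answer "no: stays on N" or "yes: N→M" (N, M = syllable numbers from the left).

Base `baf.se.ra.ko.ma:.su:` (6 syllables):
  The final syllable (6, su:) is extrametrical; the stress domain is syllables 1–5.
  Weights: 1 baf H, 2 se L, 3 ra L, 4 ko L, 5 ma: L.
  Heavy syllables in the domain: 1. The rightmost is syllable 1 (baf).
  → primary stress on syllable 1.
Suffixed `baf.se.ra.ko.ma:.su:.be:` (7 syllables):
  The final syllable (7, be:) is extrametrical; the stress domain is syllables 1–6.
  Weights: 1 baf H, 2 se L, 3 ra L, 4 ko L, 5 ma: L, 6 su: L.
  Heavy syllables in the domain: 1. The rightmost is syllable 1 (baf).
  → primary stress on syllable 1.

no: stays on 1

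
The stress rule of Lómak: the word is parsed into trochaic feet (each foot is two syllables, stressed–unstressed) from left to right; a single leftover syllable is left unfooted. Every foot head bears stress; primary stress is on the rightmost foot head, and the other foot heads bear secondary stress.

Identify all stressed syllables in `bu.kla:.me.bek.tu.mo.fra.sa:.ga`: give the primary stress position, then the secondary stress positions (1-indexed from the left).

primary 7, secondary 1, 3, 5

Parse left to right into trochaic (ˈσσ) feet: (ˈbu.kla:) (ˈme.bek) (ˈtu.mo) (ˈfra.sa:) ga. Syllable 9 is left unfooted.
Foot heads (stressed positions): 1, 3, 5, 7.
End Rule Rightmost: primary stress on the rightmost head = syllable 7.
Secondary stress on 1, 3, 5: ˌbu.kla:.ˌme.bek.ˌtu.mo.ˈfra.sa:.ga.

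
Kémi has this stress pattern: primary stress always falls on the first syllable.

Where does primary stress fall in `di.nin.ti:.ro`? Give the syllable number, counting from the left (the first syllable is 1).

The word has 4 syllables; the first syllable is syllable 1 (di).
Primary stress: syllable 1 → ˈdi.nin.ti:.ro.

1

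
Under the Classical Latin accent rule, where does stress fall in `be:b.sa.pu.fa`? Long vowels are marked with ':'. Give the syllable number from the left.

2

Classical Latin: stress the penult if heavy (long vowel or closed), else the antepenult.
Weights: 2 sa L, 3 pu L, 4 fa L.
The penult (syllable 3, pu) is light, so stress falls on the antepenult (syllable 2, sa).
Stress on syllable 2: be:b.ˈsa.pu.fa.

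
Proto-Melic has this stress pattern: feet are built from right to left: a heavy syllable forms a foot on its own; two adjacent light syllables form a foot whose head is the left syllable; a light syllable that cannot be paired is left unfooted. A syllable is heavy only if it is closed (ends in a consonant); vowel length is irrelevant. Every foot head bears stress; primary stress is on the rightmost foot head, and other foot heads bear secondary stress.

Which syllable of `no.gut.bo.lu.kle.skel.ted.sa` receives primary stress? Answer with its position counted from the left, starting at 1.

Weights: 1 no L, 2 gut H, 3 bo L, 4 lu L, 5 kle L, 6 skel H, 7 ted H, 8 sa L.
Parse right to left (heavy = foot alone; LL = one foot; stranded L unfooted): no (ˈgut) bo (ˈlu.kle) (ˈskel) (ˈted) sa.
Foot heads: 2, 4, 6, 7.
Primary stress on the rightmost head = syllable 7.
Primary stress: syllable 7 → no.gut.bo.lu.kle.skel.ˈted.sa.

7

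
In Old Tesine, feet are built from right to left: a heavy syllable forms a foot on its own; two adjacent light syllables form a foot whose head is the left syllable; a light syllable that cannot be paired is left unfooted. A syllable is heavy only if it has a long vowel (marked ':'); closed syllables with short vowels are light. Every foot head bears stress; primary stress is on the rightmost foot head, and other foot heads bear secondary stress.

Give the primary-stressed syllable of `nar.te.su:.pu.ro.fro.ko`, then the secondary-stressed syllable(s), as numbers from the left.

primary 6, secondary 1, 3, 4

Weights: 1 nar L, 2 te L, 3 su: H, 4 pu L, 5 ro L, 6 fro L, 7 ko L.
Parse right to left (heavy = foot alone; LL = one foot; stranded L unfooted): (ˈnar.te) (ˈsu:) (ˈpu.ro) (ˈfro.ko).
Foot heads: 1, 3, 4, 6.
Primary stress on the rightmost head = syllable 6.
Secondary stress on 1, 3, 4: ˌnar.te.ˌsu:.ˌpu.ro.ˈfro.ko.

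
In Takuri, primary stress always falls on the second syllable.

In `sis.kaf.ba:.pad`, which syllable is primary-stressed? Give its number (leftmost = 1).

2

The word has 4 syllables; the second syllable is syllable 2 (kaf).
Primary stress: syllable 2 → sis.ˈkaf.ba:.pad.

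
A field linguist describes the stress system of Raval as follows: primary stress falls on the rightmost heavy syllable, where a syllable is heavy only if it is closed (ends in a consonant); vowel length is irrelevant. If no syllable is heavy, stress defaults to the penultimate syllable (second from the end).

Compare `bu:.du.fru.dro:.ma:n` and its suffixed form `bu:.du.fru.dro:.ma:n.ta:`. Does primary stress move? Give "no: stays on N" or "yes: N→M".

Base `bu:.du.fru.dro:.ma:n` (5 syllables):
  Weights: 1 bu: L, 2 du L, 3 fru L, 4 dro: L, 5 ma:n H.
  Heavy syllables in the domain: 5. The rightmost is syllable 5 (ma:n).
  → primary stress on syllable 5.
Suffixed `bu:.du.fru.dro:.ma:n.ta:` (6 syllables):
  Weights: 1 bu: L, 2 du L, 3 fru L, 4 dro: L, 5 ma:n H, 6 ta: L.
  Heavy syllables in the domain: 5. The rightmost is syllable 5 (ma:n).
  → primary stress on syllable 5.

no: stays on 5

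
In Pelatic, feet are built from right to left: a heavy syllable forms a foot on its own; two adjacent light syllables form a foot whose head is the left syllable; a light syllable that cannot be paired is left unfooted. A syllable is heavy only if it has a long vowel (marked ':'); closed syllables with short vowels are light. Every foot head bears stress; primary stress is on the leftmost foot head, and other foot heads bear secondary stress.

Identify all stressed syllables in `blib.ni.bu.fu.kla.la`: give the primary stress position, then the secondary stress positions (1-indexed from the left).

primary 1, secondary 3, 5

Weights: 1 blib L, 2 ni L, 3 bu L, 4 fu L, 5 kla L, 6 la L.
Parse right to left (heavy = foot alone; LL = one foot; stranded L unfooted): (ˈblib.ni) (ˈbu.fu) (ˈkla.la).
Foot heads: 1, 3, 5.
Primary stress on the leftmost head = syllable 1.
Secondary stress on 3, 5: ˈblib.ni.ˌbu.fu.ˌkla.la.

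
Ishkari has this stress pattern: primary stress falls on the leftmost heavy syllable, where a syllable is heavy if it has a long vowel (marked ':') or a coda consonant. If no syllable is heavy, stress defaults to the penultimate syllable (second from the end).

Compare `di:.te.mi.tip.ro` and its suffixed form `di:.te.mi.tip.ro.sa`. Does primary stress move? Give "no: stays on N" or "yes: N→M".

Base `di:.te.mi.tip.ro` (5 syllables):
  Weights: 1 di: H, 2 te L, 3 mi L, 4 tip H, 5 ro L.
  Heavy syllables in the domain: 1, 4. The leftmost is syllable 1 (di:).
  → primary stress on syllable 1.
Suffixed `di:.te.mi.tip.ro.sa` (6 syllables):
  Weights: 1 di: H, 2 te L, 3 mi L, 4 tip H, 5 ro L, 6 sa L.
  Heavy syllables in the domain: 1, 4. The leftmost is syllable 1 (di:).
  → primary stress on syllable 1.

no: stays on 1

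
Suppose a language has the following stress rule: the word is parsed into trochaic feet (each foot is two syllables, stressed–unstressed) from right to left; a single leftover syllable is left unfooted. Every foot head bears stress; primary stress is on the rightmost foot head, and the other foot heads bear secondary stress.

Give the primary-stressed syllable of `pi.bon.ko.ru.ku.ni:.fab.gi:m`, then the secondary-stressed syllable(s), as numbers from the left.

Parse right to left into trochaic (ˈσσ) feet: (ˈpi.bon) (ˈko.ru) (ˈku.ni:) (ˈfab.gi:m).
Foot heads (stressed positions): 1, 3, 5, 7.
End Rule Rightmost: primary stress on the rightmost head = syllable 7.
Secondary stress on 1, 3, 5: ˌpi.bon.ˌko.ru.ˌku.ni:.ˈfab.gi:m.

primary 7, secondary 1, 3, 5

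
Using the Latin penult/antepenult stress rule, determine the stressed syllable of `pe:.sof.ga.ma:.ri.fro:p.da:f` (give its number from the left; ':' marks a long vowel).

Classical Latin: stress the penult if heavy (long vowel or closed), else the antepenult.
Weights: 5 ri L, 6 fro:p H, 7 da:f H.
The penult (syllable 6, fro:p) is heavy, so it takes stress.
Stress on syllable 6: pe:.sof.ga.ma:.ri.ˈfro:p.da:f.

6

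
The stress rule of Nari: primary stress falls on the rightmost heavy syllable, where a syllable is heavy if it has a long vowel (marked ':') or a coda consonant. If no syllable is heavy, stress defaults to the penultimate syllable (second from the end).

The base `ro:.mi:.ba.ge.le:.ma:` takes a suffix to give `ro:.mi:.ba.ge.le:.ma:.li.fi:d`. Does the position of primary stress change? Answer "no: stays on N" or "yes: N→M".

yes: 6→8

Base `ro:.mi:.ba.ge.le:.ma:` (6 syllables):
  Weights: 1 ro: H, 2 mi: H, 3 ba L, 4 ge L, 5 le: H, 6 ma: H.
  Heavy syllables in the domain: 1, 2, 5, 6. The rightmost is syllable 6 (ma:).
  → primary stress on syllable 6.
Suffixed `ro:.mi:.ba.ge.le:.ma:.li.fi:d` (8 syllables):
  Weights: 1 ro: H, 2 mi: H, 3 ba L, 4 ge L, 5 le: H, 6 ma: H, 7 li L, 8 fi:d H.
  Heavy syllables in the domain: 1, 2, 5, 6, 8. The rightmost is syllable 8 (fi:d).
  → primary stress on syllable 8.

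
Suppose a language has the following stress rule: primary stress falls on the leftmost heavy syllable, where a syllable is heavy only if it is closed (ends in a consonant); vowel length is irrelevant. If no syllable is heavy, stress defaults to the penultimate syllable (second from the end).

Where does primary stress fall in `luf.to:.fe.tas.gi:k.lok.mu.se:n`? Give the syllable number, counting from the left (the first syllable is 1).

1

Weights: 1 luf H, 2 to: L, 3 fe L, 4 tas H, 5 gi:k H, 6 lok H, 7 mu L, 8 se:n H.
Heavy syllables in the domain: 1, 4, 5, 6, 8. The leftmost is syllable 1 (luf).
Primary stress: syllable 1 → ˈluf.to:.fe.tas.gi:k.lok.mu.se:n.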